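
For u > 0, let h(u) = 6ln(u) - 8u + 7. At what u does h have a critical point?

h'(u) = 6/u − 8 = 0 gives u = 3/4.
h''(u) = -6/u², which is negative for u > 0, so this is a local maximum.
h(3/4) = 6·ln(3/4) - 6 + 7 ≈ -0.7261.

3/4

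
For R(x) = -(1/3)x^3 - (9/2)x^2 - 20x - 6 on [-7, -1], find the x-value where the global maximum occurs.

R'(x) = -x^2 - 9x - 20, which vanishes at x = -5 and x = -4.
Evaluating at the critical points and endpoints: R(-7) = 167/6,  R(-5) = 139/6,  R(-4) = 70/3,  R(-1) = 59/6.
So the maximum is R(-7) = 167/6.

-7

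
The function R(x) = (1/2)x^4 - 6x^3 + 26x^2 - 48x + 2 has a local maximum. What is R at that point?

-59/2

R'(x) = 2x^3 - 18x^2 + 52x - 48 = 0 at x = 2, 3, 4.
Since R''(x) = 6x^2 - 36x + 52, we get R''(2) = 4 > 0 ⇒ local minimum; R''(3) = -2 < 0 ⇒ local maximum; R''(4) = 4 > 0 ⇒ local minimum.
Thus R has its local maximum at x = 3, with value -59/2.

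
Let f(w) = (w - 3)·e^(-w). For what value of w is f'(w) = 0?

Differentiating with the product rule gives f'(w) = (-w + 4)·e^(-w). Since e^(-w) > 0, the only critical point is w = 4.
f''(4) has the same sign as -1 < 0, so this is a local maximum.
f(4) = (1)·e^(-4) ≈ 0.0183.

4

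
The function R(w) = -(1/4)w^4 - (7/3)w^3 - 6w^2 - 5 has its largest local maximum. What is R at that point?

R'(w) = -w^3 - 7w^2 - 12w = 0 at w = -4, -3, 0.
R''(w) = -3w^2 - 14w - 12. R''(-4) = -4 < 0 ⇒ local maximum; R''(-3) = 3 > 0 ⇒ local minimum; R''(0) = -12 < 0 ⇒ local maximum.
Thus R has its largest local maximum at w = 0, with value -5.

-5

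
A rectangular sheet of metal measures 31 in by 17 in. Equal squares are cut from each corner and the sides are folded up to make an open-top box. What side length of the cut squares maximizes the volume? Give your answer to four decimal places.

With cut size x, the volume is V(x) = x(31 − 2x)(17 − 2x) for 0 < x < 8.5.
V'(x) = 12x^2 − 192x + 527. Setting V'(x) = 0 gives x ≈ 3.5186 (the root in (0, 8.5)).
V''(x) = 24x − 192 is negative there, so this is the maximum; V ≈ 840.0185.

3.5186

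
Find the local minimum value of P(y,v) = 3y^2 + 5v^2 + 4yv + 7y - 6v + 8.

-169/44

∂P/∂y = 6y + 4v + 7 = 0 and ∂P/∂v = 4y + 10v - 6 = 0, so (y, v) = (-47/22, 16/11).
The Hessian has P_{yy} = 6, P_{vv} = 10, P_{yv} = 4, giving D = 44 > 0 with P_{yy} > 0, so the point is a local minimum.
P(-47/22, 16/11) = -169/44.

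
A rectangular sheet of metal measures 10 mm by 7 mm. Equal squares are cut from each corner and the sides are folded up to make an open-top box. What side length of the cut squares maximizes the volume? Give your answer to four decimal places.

1.3520

With cut size x, the volume is V(x) = x(10 − 2x)(7 − 2x) for 0 < x < 3.5.
V'(x) = 12x^2 − 68x + 70. Setting V'(x) = 0 gives x ≈ 1.3520 (the root in (0, 3.5)).
V''(x) = 24x − 68 is negative there, so this is the maximum; V ≈ 42.3766.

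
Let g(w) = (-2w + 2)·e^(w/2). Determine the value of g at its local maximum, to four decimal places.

2.4261

By the product rule, g'(w) = (-w - 1)·e^(w/2). Since e^(w/2) > 0, the only critical point is w = -1.
g''(-1) has the same sign as -1 < 0, so this is a local maximum.
g(-1) = (4)·e^(-1/2) ≈ 2.4261.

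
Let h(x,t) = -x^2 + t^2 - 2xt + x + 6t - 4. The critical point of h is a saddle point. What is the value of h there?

∂h/∂x = -2x - 2t + 1 = 0 and ∂h/∂t = -2x + 2t + 6 = 0, so (x, t) = (7/4, -5/4).
The Hessian has h_{xx} = -2, h_{tt} = 2, h_{xt} = -2, giving D = -8 < 0, so the point is a saddle point.
h(7/4, -5/4) = -55/8.

-55/8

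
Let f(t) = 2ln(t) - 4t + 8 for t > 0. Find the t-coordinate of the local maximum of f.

f'(t) = 2/t − 4 = 0 gives t = 1/2.
f''(t) = -2/t², which is negative for t > 0, so this is a local maximum.
f(1/2) = 2·ln(1/2) - 2 + 8 ≈ 4.6137.

1/2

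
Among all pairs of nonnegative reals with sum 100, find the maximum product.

With x + y = 100, the product is P(x) = x(100 − x).
P'(x) = 100 − 2x = 0 gives x = 50; P'' = −2 < 0, so this is the maximum.
P = 50·50 = 2500.

2500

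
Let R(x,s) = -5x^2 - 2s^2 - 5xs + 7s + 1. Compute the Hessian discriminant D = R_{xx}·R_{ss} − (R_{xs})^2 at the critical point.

∂R/∂x = -10x - 5s = 0 and ∂R/∂s = -5x - 4s + 7 = 0, so (x, s) = (-7/3, 14/3).
The Hessian has R_{xx} = -10, R_{ss} = -4, R_{xs} = -5, giving D = 15 > 0 with R_{xx} < 0, so the point is a local maximum.
D = (-10)·(-4) − (-5)^2 = 15.

15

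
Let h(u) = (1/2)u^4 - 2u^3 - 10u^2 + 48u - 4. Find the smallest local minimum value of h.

-287/2

h'(u) = 2u^3 - 6u^2 - 20u + 48 = 0 at u = -3, 2, 4.
Since h''(u) = 6u^2 - 12u - 20, we get h''(-3) = 70 > 0 ⇒ local minimum; h''(2) = -20 < 0 ⇒ local maximum; h''(4) = 28 > 0 ⇒ local minimum.
Thus h has its smallest local minimum at u = -3, with value -287/2.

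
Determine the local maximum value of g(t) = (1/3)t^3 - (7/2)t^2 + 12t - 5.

Critical points: g'(t) = t^2 - 7t + 12 vanishes at t = 3, 4.
Second-derivative test with g''(t) = 2t - 7: g''(3) = -1 < 0 ⇒ local maximum; g''(4) = 1 > 0 ⇒ local minimum.
Thus g has its local maximum at t = 3, with value 17/2.

17/2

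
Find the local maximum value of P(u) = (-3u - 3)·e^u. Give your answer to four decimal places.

By the product rule, P'(u) = (-3u - 6)·e^u. Since e^u > 0, the only critical point is u = -2.
P''(-2) has the same sign as -3 < 0, so this is a local maximum.
P(-2) = (3)·e^(-2) ≈ 0.4060.

0.4060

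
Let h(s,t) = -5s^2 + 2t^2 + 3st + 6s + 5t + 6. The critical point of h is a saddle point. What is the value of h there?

∂h/∂s = -10s + 3t + 6 = 0 and ∂h/∂t = 3s + 4t + 5 = 0, so (s, t) = (9/49, -68/49).
The Hessian has h_{ss} = -10, h_{tt} = 4, h_{st} = 3, giving D = -49 < 0, so the point is a saddle point.
h(9/49, -68/49) = 151/49.

151/49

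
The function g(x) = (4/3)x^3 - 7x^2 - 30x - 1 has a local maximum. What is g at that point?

95/4

Critical points: g'(x) = 4x^2 - 14x - 30 vanishes at x = -3/2, 5.
Since g''(x) = 8x - 14, we get g''(-3/2) = -26 < 0 ⇒ local maximum; g''(5) = 26 > 0 ⇒ local minimum.
So the local maximum value is g(-3/2) = 95/4.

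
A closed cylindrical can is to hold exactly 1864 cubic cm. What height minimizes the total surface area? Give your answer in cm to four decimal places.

With radius r and height h, πr²h = 1864 so h = 1864/(πr²), and S(r) = 2πr² + 2πrh = 2πr² + 2·1864/r.
S'(r) = 4πr − 2·1864/r² = 0 ⇒ r³ = 1864/(2π), so r ≈ 6.6694 and h = 2r ≈ 13.3389.
S''(r) = 4π + 4·1864/r³ > 0, so this is the minimum; S ≈ 838.4525.

13.3389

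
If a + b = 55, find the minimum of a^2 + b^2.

3025/2

With a + b = 55, a^2 + b^2 = a^2 + (55 − a)^2.
The derivative 2a − 2(55 − a) = 4a − 110 vanishes at a = 55/2; second derivative 4 > 0, a minimum.
The minimum is 2·(55/2)^2 = 3025/2.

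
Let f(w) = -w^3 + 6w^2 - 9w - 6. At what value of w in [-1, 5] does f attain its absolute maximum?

-1

The derivative is -3w^2 + 12w - 9, which vanishes at w = 1 and w = 3.
Compare values at every candidate in [-1, 5]: f(-1) = 10; f(1) = -10; f(3) = -6; f(5) = -26.
Hence the absolute maximum is 10 at w = -1.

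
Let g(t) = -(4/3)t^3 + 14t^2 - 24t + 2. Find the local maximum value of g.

74

g'(t) = -4t^2 + 28t - 24 = 0 at t = 1, 6.
Since g''(t) = -8t + 28, we get g''(1) = 20 > 0 ⇒ local minimum; g''(6) = -20 < 0 ⇒ local maximum.
Thus g has its local maximum at t = 6, with value 74.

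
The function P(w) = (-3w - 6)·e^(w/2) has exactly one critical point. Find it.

P'(w) = (-3)·e^(w/2) + (-3w - 6)·(1/2)·e^(w/2) = (-(3/2)w - 6)·e^(w/2). Since e^(w/2) > 0, the only critical point is w = -4.
P''(-4) has the same sign as -3/2 < 0, so this is a local maximum.
P(-4) = (6)·e^(-2) ≈ 0.8120.

-4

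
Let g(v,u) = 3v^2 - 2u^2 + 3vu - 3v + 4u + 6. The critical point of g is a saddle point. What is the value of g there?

∂g/∂v = 6v + 3u - 3 = 0 and ∂g/∂u = 3v - 4u + 4 = 0, so (v, u) = (0, 1).
The Hessian has g_{vv} = 6, g_{uu} = -4, g_{vu} = 3, giving D = -33 < 0, so the point is a saddle point.
g(0, 1) = 8.

8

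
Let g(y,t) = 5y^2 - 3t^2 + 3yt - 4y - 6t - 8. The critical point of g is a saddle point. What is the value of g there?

-164/23

∂g/∂y = 10y + 3t - 4 = 0 and ∂g/∂t = 3y - 6t - 6 = 0, so (y, t) = (14/23, -16/23).
The Hessian has g_{yy} = 10, g_{tt} = -6, g_{yt} = 3, giving D = -69 < 0, so the point is a saddle point.
g(14/23, -16/23) = -164/23.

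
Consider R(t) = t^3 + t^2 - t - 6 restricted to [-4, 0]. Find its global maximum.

-5

R'(t) = 3t^2 + 2t - 1, whose only zero in [-4, 0] is t = -1.
Evaluating at the critical points and endpoints: R(-4) = -50,  R(-1) = -5,  R(0) = -6.
So the maximum is R(-1) = -5.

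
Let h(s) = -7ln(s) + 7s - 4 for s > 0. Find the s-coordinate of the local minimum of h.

h'(s) = -7/s + 7 = 0 gives s = 1.
h''(s) = 7/s², which is positive for s > 0, so this is a local minimum.
h(1) = -7·ln(1) + 7 - 4 ≈ 3.0000.

1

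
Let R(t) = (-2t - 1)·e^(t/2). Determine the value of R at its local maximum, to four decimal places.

1.1460

Differentiating with the product rule gives R'(t) = (-t - 5/2)·e^(t/2). Since e^(t/2) > 0, the only critical point is t = -5/2.
R''(-5/2) has the same sign as -1 < 0, so this is a local maximum.
R(-5/2) = (4)·e^(-5/4) ≈ 1.1460.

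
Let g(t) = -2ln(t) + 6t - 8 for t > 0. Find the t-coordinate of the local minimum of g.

g'(t) = -2/t + 6 = 0 gives t = 1/3.
g''(t) = 2/t², which is positive for t > 0, so this is a local minimum.
g(1/3) = -2·ln(1/3) + 2 - 8 ≈ -3.8028.

1/3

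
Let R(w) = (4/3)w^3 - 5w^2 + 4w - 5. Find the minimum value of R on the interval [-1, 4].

-46/3

R'(w) = 4w^2 - 10w + 4, which vanishes at w = 1/2 and w = 2.
Evaluating at the critical points and endpoints: R(-1) = -46/3, R(1/2) = -49/12, R(2) = -19/3, R(4) = 49/3.
So the minimum is R(-1) = -46/3.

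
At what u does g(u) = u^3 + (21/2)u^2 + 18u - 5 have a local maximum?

-6

Critical points: g'(u) = 3u^2 + 21u + 18 vanishes at u = -6, -1.
Second-derivative test with g''(u) = 6u + 21: g''(-6) = -15 < 0 ⇒ local maximum; g''(-1) = 15 > 0 ⇒ local minimum.
The local maximum is g(-6) = 49.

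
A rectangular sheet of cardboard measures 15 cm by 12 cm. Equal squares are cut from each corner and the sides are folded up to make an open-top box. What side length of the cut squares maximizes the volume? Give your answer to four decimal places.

With cut size x, the volume is V(x) = x(15 − 2x)(12 − 2x) for 0 < x < 6.
V'(x) = 12x^2 − 108x + 180. Setting V'(x) = 0 gives x ≈ 2.2087 (the root in (0, 6)).
V''(x) = 24x − 108 is negative there, so this is the maximum; V ≈ 177.2341.

2.2087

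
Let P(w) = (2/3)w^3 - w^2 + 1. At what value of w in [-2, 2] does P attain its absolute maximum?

2

The derivative is 2w^2 - 2w, which vanishes at w = 0 and w = 1.
Candidates: P(-2) = -25/3,  P(0) = 1,  P(1) = 2/3,  P(2) = 7/3.
Hence the absolute maximum is 7/3 at w = 2.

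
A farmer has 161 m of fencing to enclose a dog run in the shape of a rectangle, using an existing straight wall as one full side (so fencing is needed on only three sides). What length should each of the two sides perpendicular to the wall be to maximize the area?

161/4

Let the sides perpendicular to the wall have length x and the parallel side y, so 2x + y = 161 and the area is A = xy = x(161 − 2x).
A'(x) = 161 − 4x = 0 gives x = 161/4, and A''(x) = −4 < 0 confirms a maximum.
Then y = 161 − 2·161/4 = 161/2 and A = 25921/8.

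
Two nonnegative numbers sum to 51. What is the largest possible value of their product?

With x + y = 51, the product is P(x) = x(51 − x).
P'(x) = 51 − 2x = 0 gives x = 51/2; P'' = −2 < 0, so this is the maximum.
P = 51/2·51/2 = 2601/4.

2601/4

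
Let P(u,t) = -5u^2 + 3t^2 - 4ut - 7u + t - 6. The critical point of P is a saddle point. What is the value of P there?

∂P/∂u = -10u - 4t - 7 = 0 and ∂P/∂t = -4u + 6t + 1 = 0, so (u, t) = (-1/2, -1/2).
The Hessian has P_{uu} = -10, P_{tt} = 6, P_{ut} = -4, giving D = -76 < 0, so the point is a saddle point.
P(-1/2, -1/2) = -9/2.

-9/2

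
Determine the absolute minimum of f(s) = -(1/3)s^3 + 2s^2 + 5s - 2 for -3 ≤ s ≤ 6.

-14/3

The derivative is -s^2 + 4s + 5, which vanishes at s = -1 and s = 5.
Evaluating at the critical points and endpoints: f(-3) = 10,  f(-1) = -14/3,  f(5) = 94/3,  f(6) = 28.
The minimum over the interval is -14/3, attained at s = -1.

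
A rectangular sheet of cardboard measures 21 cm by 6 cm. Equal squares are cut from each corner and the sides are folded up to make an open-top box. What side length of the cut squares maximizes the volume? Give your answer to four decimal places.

With cut size x, the volume is V(x) = x(21 − 2x)(6 − 2x) for 0 < x < 3.
V'(x) = 12x^2 − 108x + 126. Setting V'(x) = 0 gives x ≈ 1.3775 (the root in (0, 3)).
V''(x) = 24x − 108 is negative there, so this is the maximum; V ≈ 81.5549.

1.3775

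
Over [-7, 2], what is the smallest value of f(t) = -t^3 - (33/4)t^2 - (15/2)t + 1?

f'(t) = -3t^2 - (33/2)t - 15/2, which vanishes at t = -5 and t = -1/2.
Candidates: f(-7) = -31/4,  f(-5) = -171/4,  f(-1/2) = 45/16,  f(2) = -55.
So the minimum is f(2) = -55.

-55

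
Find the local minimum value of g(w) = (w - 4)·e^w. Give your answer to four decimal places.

g'(w) = 1·e^w + (w - 4)·1·e^w = (w - 3)·e^w. Since e^w > 0, the only critical point is w = 3.
g''(3) has the same sign as 1 > 0, so this is a local minimum.
g(3) = (-1)·e^(3) ≈ -20.0855.

-20.0855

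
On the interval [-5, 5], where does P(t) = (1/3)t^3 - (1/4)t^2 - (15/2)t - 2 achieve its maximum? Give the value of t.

Differentiating, P'(t) = t^2 - (1/2)t - 15/2; which vanishes at t = -5/2 and t = 3.
Candidates: P(-5) = -149/12; P(-5/2) = 479/48; P(3) = -71/4; P(5) = -49/12.
Hence the absolute maximum is 479/48 at t = -5/2.

-5/2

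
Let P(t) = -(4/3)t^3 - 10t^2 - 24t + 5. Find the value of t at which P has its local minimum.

-3

Critical points: P'(t) = -4t^2 - 20t - 24 vanishes at t = -3, -2.
Second-derivative test with P''(t) = -8t - 20: P''(-3) = 4 > 0 ⇒ local minimum; P''(-2) = -4 < 0 ⇒ local maximum.
Thus P has its local minimum at t = -3, with value 23.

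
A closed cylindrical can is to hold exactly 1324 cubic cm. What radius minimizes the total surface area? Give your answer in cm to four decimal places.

With radius r and height h, πr²h = 1324 so h = 1324/(πr²), and S(r) = 2πr² + 2πrh = 2πr² + 2·1324/r.
S'(r) = 4πr − 2·1324/r² = 0 ⇒ r³ = 1324/(2π), so r ≈ 5.9507 and h = 2r ≈ 11.9014.
S''(r) = 4π + 4·1324/r³ > 0, so this is the minimum; S ≈ 667.4825.

5.9507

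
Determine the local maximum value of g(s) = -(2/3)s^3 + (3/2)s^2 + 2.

25/8

Critical points: g'(s) = -2s^2 + 3s vanishes at s = 0, 3/2.
g''(s) = -4s + 3. g''(0) = 3 > 0 ⇒ local minimum; g''(3/2) = -3 < 0 ⇒ local maximum.
The local maximum is g(3/2) = 25/8.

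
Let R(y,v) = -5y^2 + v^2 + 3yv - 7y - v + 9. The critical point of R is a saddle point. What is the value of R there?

284/29

∂R/∂y = -10y + 3v - 7 = 0 and ∂R/∂v = 3y + 2v - 1 = 0, so (y, v) = (-11/29, 31/29).
The Hessian has R_{yy} = -10, R_{vv} = 2, R_{yv} = 3, giving D = -29 < 0, so the point is a saddle point.
R(-11/29, 31/29) = 284/29.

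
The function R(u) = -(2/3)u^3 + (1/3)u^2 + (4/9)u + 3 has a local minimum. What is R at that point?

Critical points: R'(u) = -2u^2 + (2/3)u + 4/9 vanishes at u = -1/3, 2/3.
Second-derivative test with R''(u) = -4u + 2/3: R''(-1/3) = 2 > 0 ⇒ local minimum; R''(2/3) = -2 < 0 ⇒ local maximum.
The local minimum is R(-1/3) = 236/81.

236/81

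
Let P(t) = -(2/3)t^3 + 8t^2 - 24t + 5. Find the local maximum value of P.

5

P'(t) = -2t^2 + 16t - 24. Setting P'(t) = 0 gives t ∈ {2, 6}.
Second-derivative test with P''(t) = -4t + 16: P''(2) = 8 > 0 ⇒ local minimum; P''(6) = -8 < 0 ⇒ local maximum.
The local maximum is P(6) = 5.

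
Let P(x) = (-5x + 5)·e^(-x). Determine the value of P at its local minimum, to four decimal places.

Differentiating with the product rule gives P'(x) = (5x - 10)·e^(-x). Since e^(-x) > 0, the only critical point is x = 2.
P''(2) has the same sign as 5 > 0, so this is a local minimum.
P(2) = (-5)·e^(-2) ≈ -0.6767.

-0.6767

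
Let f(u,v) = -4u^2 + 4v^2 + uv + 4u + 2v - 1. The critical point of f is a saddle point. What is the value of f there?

∂f/∂u = -8u + v + 4 = 0 and ∂f/∂v = u + 8v + 2 = 0, so (u, v) = (6/13, -4/13).
The Hessian has f_{uu} = -8, f_{vv} = 8, f_{uv} = 1, giving D = -65 < 0, so the point is a saddle point.
f(6/13, -4/13) = -5/13.

-5/13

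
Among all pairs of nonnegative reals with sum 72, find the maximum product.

1296

With x + y = 72, the product is P(x) = x(72 − x).
P'(x) = 72 − 2x = 0 gives x = 36; P'' = −2 < 0, so this is the maximum.
P = 36·36 = 1296.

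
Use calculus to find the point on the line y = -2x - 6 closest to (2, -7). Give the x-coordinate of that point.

Minimize D(x)^2 = (x - 2)^2 + (-2x + 1)^2.
d/dx[D^2] = 2(x - 2) + 2·(-2)·(-2x + 1) = 0 ⇒ x = 4/5.
Then y = -38/5 and the distance is √(9/5) ≈ 1.3416.

4/5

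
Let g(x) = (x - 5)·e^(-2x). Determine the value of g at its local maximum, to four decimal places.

0.0000

Differentiating with the product rule gives g'(x) = (-2x + 11)·e^(-2x). Since e^(-2x) > 0, the only critical point is x = 11/2.
g''(11/2) has the same sign as -2 < 0, so this is a local maximum.
g(11/2) = (1/2)·e^(-11) ≈ 0.0000.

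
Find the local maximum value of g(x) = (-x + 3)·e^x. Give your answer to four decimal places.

Differentiating with the product rule gives g'(x) = (-x + 2)·e^x. Since e^x > 0, the only critical point is x = 2.
g''(2) has the same sign as -1 < 0, so this is a local maximum.
g(2) = (1)·e^(2) ≈ 7.3891.

7.3891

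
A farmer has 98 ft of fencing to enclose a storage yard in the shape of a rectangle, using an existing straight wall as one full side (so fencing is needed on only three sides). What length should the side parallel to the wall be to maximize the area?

Let the sides perpendicular to the wall have length x and the parallel side y, so 2x + y = 98 and the area is A = xy = x(98 − 2x).
A'(x) = 98 − 4x = 0 gives x = 49/2, and A''(x) = −4 < 0 confirms a maximum.
Then y = 98 − 2·49/2 = 49 and A = 2401/2.

49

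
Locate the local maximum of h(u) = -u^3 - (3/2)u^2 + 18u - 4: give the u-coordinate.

Critical points: h'(u) = -3u^2 - 3u + 18 vanishes at u = -3, 2.
Second-derivative test with h''(u) = -6u - 3: h''(-3) = 15 > 0 ⇒ local minimum; h''(2) = -15 < 0 ⇒ local maximum.
So the local maximum value is h(2) = 18.

2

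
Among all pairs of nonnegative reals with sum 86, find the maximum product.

1849

With x + y = 86, the product is P(x) = x(86 − x).
P'(x) = 86 − 2x = 0 gives x = 43; P'' = −2 < 0, so this is the maximum.
P = 43·43 = 1849.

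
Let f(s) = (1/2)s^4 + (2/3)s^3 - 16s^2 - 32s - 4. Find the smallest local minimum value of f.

f'(s) = 2s^3 + 2s^2 - 32s - 32. Setting f'(s) = 0 gives s ∈ {-4, -1, 4}.
f''(s) = 6s^2 + 4s - 32. f''(-4) = 48 > 0 ⇒ local minimum; f''(-1) = -30 < 0 ⇒ local maximum; f''(4) = 80 > 0 ⇒ local minimum.
So the smallest local minimum value is f(4) = -652/3.

-652/3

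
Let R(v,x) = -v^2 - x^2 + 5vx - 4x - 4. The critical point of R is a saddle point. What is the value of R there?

∂R/∂v = -2v + 5x = 0 and ∂R/∂x = 5v - 2x - 4 = 0, so (v, x) = (20/21, 8/21).
The Hessian has R_{vv} = -2, R_{xx} = -2, R_{vx} = 5, giving D = -21 < 0, so the point is a saddle point.
R(20/21, 8/21) = -100/21.

-100/21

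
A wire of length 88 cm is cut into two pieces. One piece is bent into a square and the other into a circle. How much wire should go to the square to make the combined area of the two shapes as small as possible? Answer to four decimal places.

49.2887

Let x be the length used for the square. Square side x/4; circle radius (88−x)/(2π).
A(x) = (x/4)² + π·((88−x)/(2π))² = x²/16 + (88−x)²/(4π) for 0 ≤ x ≤ 88. A'(x) = x/8 − (88−x)/(2π) = 0 gives x = 4·88/(π+4) ≈ 49.2887.
A'' = 1/8 + 1/(2π) > 0, so this gives the minimum combined area; x ≈ 49.2887 cm to the square.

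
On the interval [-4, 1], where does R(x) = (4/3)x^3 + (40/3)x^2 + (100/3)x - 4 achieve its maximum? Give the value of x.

R'(x) = 4x^2 + (80/3)x + 100/3, whose only zero in [-4, 1] is x = -5/3.
Candidates: R(-4) = -28/3; R(-5/3) = -2324/81; R(1) = 44.
So the maximum is R(1) = 44.

1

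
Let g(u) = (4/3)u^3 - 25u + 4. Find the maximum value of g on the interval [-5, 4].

g'(u) = 4u^2 - 25, which vanishes at u = -5/2 and u = 5/2.
Evaluating at the critical points and endpoints: g(-5) = -113/3,  g(-5/2) = 137/3,  g(5/2) = -113/3,  g(4) = -32/3.
The maximum over the interval is 137/3, attained at u = -5/2.

137/3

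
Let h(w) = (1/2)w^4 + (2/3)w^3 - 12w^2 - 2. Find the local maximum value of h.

Critical points: h'(w) = 2w^3 + 2w^2 - 24w vanishes at w = -4, 0, 3.
Since h''(w) = 6w^2 + 4w - 24, we get h''(-4) = 56 > 0 ⇒ local minimum; h''(0) = -24 < 0 ⇒ local maximum; h''(3) = 42 > 0 ⇒ local minimum.
So the local maximum value is h(0) = -2.

-2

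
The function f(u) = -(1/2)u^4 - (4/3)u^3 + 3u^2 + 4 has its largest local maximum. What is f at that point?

53/2

Critical points: f'(u) = -2u^3 - 4u^2 + 6u vanishes at u = -3, 0, 1.
f''(u) = -6u^2 - 8u + 6. f''(-3) = -24 < 0 ⇒ local maximum; f''(0) = 6 > 0 ⇒ local minimum; f''(1) = -8 < 0 ⇒ local maximum.
The largest local maximum is f(-3) = 53/2.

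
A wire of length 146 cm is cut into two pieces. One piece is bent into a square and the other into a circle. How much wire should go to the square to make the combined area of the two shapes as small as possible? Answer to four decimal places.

81.7745

Let x be the length used for the square. Square side x/4; circle radius (146−x)/(2π).
A(x) = (x/4)² + π·((146−x)/(2π))² = x²/16 + (146−x)²/(4π) for 0 ≤ x ≤ 146. A'(x) = x/8 − (146−x)/(2π) = 0 gives x = 4·146/(π+4) ≈ 81.7745.
A'' = 1/8 + 1/(2π) > 0, so this gives the minimum combined area; x ≈ 81.7745 cm to the square.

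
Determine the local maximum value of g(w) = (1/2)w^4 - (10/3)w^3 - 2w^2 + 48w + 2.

g'(w) = 2w^3 - 10w^2 - 4w + 48 = 0 at w = -2, 3, 4.
Since g''(w) = 6w^2 - 20w - 4, we get g''(-2) = 60 > 0 ⇒ local minimum; g''(3) = -10 < 0 ⇒ local maximum; g''(4) = 12 > 0 ⇒ local minimum.
So the local maximum value is g(3) = 157/2.

157/2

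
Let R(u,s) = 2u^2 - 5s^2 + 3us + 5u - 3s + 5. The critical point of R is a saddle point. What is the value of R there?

∂R/∂u = 4u + 3s + 5 = 0 and ∂R/∂s = 3u - 10s - 3 = 0, so (u, s) = (-41/49, -27/49).
The Hessian has R_{uu} = 4, R_{ss} = -10, R_{us} = 3, giving D = -49 < 0, so the point is a saddle point.
R(-41/49, -27/49) = 183/49.

183/49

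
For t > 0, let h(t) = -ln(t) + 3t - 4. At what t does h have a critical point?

h'(t) = -1/t + 3 = 0 gives t = 1/3.
h''(t) = 1/t², which is positive for t > 0, so this is a local minimum.
h(1/3) = -1·ln(1/3) + 1 - 4 ≈ -1.9014.

1/3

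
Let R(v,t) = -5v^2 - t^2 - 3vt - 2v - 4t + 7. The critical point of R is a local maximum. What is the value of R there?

∂R/∂v = -10v - 3t - 2 = 0 and ∂R/∂t = -3v - 2t - 4 = 0, so (v, t) = (8/11, -34/11).
The Hessian has R_{vv} = -10, R_{tt} = -2, R_{vt} = -3, giving D = 11 > 0 with R_{vv} < 0, so the point is a local maximum.
R(8/11, -34/11) = 137/11.

137/11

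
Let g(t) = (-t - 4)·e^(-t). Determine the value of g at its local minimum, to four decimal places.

By the product rule, g'(t) = (t + 3)·e^(-t). Since e^(-t) > 0, the only critical point is t = -3.
g''(-3) has the same sign as 1 > 0, so this is a local minimum.
g(-3) = (-1)·e^(3) ≈ -20.0855.

-20.0855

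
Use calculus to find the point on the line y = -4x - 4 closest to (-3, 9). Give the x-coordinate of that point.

Minimize D(x)^2 = (x + 3)^2 + (-4x - 13)^2.
d/dx[D^2] = 2(x + 3) + 2·(-4)·(-4x - 13) = 0 ⇒ x = -55/17.
Then y = 152/17 and the distance is √(1/17) ≈ 0.2425.

-55/17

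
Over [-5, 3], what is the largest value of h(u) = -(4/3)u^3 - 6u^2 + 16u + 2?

Differentiating, h'(u) = -4u^2 - 12u + 16; which vanishes at u = -4 and u = 1.
Compare values at every candidate in [-5, 3]: h(-5) = -184/3, h(-4) = -218/3, h(1) = 32/3, h(3) = -40.
So the maximum is h(1) = 32/3.

32/3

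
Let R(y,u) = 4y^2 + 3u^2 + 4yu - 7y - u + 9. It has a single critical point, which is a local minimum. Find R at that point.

165/32

∂R/∂y = 8y + 4u - 7 = 0 and ∂R/∂u = 4y + 6u - 1 = 0, so (y, u) = (19/16, -5/8).
The Hessian has R_{yy} = 8, R_{uu} = 6, R_{yu} = 4, giving D = 32 > 0 with R_{yy} > 0, so the point is a local minimum.
R(19/16, -5/8) = 165/32.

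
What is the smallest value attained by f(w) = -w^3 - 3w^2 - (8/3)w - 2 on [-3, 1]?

Differentiating, f'(w) = -3w^2 - 6w - 8/3; which vanishes at w = -4/3 and w = -2/3.
Candidates: f(-3) = 6, f(-4/3) = -38/27, f(-2/3) = -34/27, f(1) = -26/3.
So the minimum is f(1) = -26/3.

-26/3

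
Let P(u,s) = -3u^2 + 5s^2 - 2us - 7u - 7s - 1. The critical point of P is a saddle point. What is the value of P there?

∂P/∂u = -6u - 2s - 7 = 0 and ∂P/∂s = -2u + 10s - 7 = 0, so (u, s) = (-21/16, 7/16).
The Hessian has P_{uu} = -6, P_{ss} = 10, P_{us} = -2, giving D = -64 < 0, so the point is a saddle point.
P(-21/16, 7/16) = 33/16.

33/16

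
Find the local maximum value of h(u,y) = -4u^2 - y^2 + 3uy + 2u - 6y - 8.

∂h/∂u = -8u + 3y + 2 = 0 and ∂h/∂y = 3u - 2y - 6 = 0, so (u, y) = (-2, -6).
The Hessian has h_{uu} = -8, h_{yy} = -2, h_{uy} = 3, giving D = 7 > 0 with h_{uu} < 0, so the point is a local maximum.
h(-2, -6) = 8.

8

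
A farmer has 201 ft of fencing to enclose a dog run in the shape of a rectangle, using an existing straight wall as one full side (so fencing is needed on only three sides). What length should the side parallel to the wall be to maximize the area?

201/2

Let the sides perpendicular to the wall have length x and the parallel side y, so 2x + y = 201 and the area is A = xy = x(201 − 2x).
A'(x) = 201 − 4x = 0 gives x = 201/4, and A''(x) = −4 < 0 confirms a maximum.
Then y = 201 − 2·201/4 = 201/2 and A = 40401/8.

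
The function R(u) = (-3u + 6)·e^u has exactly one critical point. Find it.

1

Differentiating with the product rule gives R'(u) = (-3u + 3)·e^u. Since e^u > 0, the only critical point is u = 1.
R''(1) has the same sign as -3 < 0, so this is a local maximum.
R(1) = (3)·e^(1) ≈ 8.1548.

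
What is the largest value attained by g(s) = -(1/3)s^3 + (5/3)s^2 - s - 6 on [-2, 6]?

16/3

The derivative is -s^2 + (10/3)s - 1, which vanishes at s = 1/3 and s = 3.
Compare values at every candidate in [-2, 6]: g(-2) = 16/3; g(1/3) = -499/81; g(3) = -3; g(6) = -24.
Hence the absolute maximum is 16/3 at s = -2.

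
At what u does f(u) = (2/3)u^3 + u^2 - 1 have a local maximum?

-1

f'(u) = 2u^2 + 2u. Setting f'(u) = 0 gives u ∈ {-1, 0}.
f''(u) = 4u + 2. f''(-1) = -2 < 0 ⇒ local maximum; f''(0) = 2 > 0 ⇒ local minimum.
Thus f has its local maximum at u = -1, with value -2/3.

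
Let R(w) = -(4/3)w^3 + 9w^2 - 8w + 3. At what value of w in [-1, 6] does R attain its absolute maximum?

4

The derivative is -4w^2 + 18w - 8, which vanishes at w = 1/2 and w = 4.
Candidates: R(-1) = 64/3, R(1/2) = 13/12, R(4) = 89/3, R(6) = -9.
The maximum over the interval is 89/3, attained at w = 4.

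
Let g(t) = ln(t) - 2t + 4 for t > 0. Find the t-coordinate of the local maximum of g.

g'(t) = 1/t − 2 = 0 gives t = 1/2.
g''(t) = -1/t², which is negative for t > 0, so this is a local maximum.
g(1/2) = 1·ln(1/2) - 1 + 4 ≈ 2.3069.

1/2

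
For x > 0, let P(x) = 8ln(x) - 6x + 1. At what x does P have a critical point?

P'(x) = 8/x − 6 = 0 gives x = 4/3.
P''(x) = -8/x², which is negative for x > 0, so this is a local maximum.
P(4/3) = 8·ln(4/3) - 8 + 1 ≈ -4.6985.

4/3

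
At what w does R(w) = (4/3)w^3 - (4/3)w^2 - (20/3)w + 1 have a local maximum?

R'(w) = 4w^2 - (8/3)w - 20/3 = 0 at w = -1, 5/3.
Since R''(w) = 8w - 8/3, we get R''(-1) = -32/3 < 0 ⇒ local maximum; R''(5/3) = 32/3 > 0 ⇒ local minimum.
The local maximum is R(-1) = 5.

-1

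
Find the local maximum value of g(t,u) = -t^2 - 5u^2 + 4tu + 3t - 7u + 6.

17/2

∂g/∂t = -2t + 4u + 3 = 0 and ∂g/∂u = 4t - 10u - 7 = 0, so (t, u) = (1/2, -1/2).
The Hessian has g_{tt} = -2, g_{uu} = -10, g_{tu} = 4, giving D = 4 > 0 with g_{tt} < 0, so the point is a local maximum.
g(1/2, -1/2) = 17/2.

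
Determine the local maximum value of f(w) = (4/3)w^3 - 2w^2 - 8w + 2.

20/3

Critical points: f'(w) = 4w^2 - 4w - 8 vanishes at w = -1, 2.
Second-derivative test with f''(w) = 8w - 4: f''(-1) = -12 < 0 ⇒ local maximum; f''(2) = 12 > 0 ⇒ local minimum.
The local maximum is f(-1) = 20/3.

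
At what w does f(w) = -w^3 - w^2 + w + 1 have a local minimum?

Critical points: f'(w) = -3w^2 - 2w + 1 vanishes at w = -1, 1/3.
Second-derivative test with f''(w) = -6w - 2: f''(-1) = 4 > 0 ⇒ local minimum; f''(1/3) = -4 < 0 ⇒ local maximum.
Thus f has its local minimum at w = -1, with value 0.

-1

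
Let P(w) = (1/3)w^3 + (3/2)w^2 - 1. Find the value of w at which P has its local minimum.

P'(w) = w^2 + 3w = 0 at w = -3, 0.
Second-derivative test with P''(w) = 2w + 3: P''(-3) = -3 < 0 ⇒ local maximum; P''(0) = 3 > 0 ⇒ local minimum.
The local minimum is P(0) = -1.

0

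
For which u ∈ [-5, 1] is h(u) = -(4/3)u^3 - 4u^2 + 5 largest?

Differentiating, h'(u) = -4u^2 - 8u; which vanishes at u = -2 and u = 0.
Evaluating at the critical points and endpoints: h(-5) = 215/3; h(-2) = -1/3; h(0) = 5; h(1) = -1/3.
So the maximum is h(-5) = 215/3.

-5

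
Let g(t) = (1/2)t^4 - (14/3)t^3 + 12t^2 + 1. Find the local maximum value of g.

Critical points: g'(t) = 2t^3 - 14t^2 + 24t vanishes at t = 0, 3, 4.
Second-derivative test with g''(t) = 6t^2 - 28t + 24: g''(0) = 24 > 0 ⇒ local minimum; g''(3) = -6 < 0 ⇒ local maximum; g''(4) = 8 > 0 ⇒ local minimum.
So the local maximum value is g(3) = 47/2.

47/2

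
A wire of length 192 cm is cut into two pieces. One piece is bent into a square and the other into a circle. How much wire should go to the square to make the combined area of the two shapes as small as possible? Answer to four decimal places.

Let x be the length used for the square. Square side x/4; circle radius (192−x)/(2π).
A(x) = (x/4)² + π·((192−x)/(2π))² = x²/16 + (192−x)²/(4π) for 0 ≤ x ≤ 192. A'(x) = x/8 − (192−x)/(2π) = 0 gives x = 4·192/(π+4) ≈ 107.5390.
A'' = 1/8 + 1/(2π) > 0, so this gives the minimum combined area; x ≈ 107.5390 cm to the square.

107.5390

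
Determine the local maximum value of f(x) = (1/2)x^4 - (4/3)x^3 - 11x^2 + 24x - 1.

67/6

f'(x) = 2x^3 - 4x^2 - 22x + 24 = 0 at x = -3, 1, 4.
Since f''(x) = 6x^2 - 8x - 22, we get f''(-3) = 56 > 0 ⇒ local minimum; f''(1) = -24 < 0 ⇒ local maximum; f''(4) = 42 > 0 ⇒ local minimum.
Thus f has its local maximum at x = 1, with value 67/6.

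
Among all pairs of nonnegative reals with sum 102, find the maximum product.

With x + y = 102, the product is P(x) = x(102 − x).
P'(x) = 102 − 2x = 0 gives x = 51; P'' = −2 < 0, so this is the maximum.
P = 51·51 = 2601.

2601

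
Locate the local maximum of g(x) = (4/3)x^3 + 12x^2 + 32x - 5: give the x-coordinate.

g'(x) = 4x^2 + 24x + 32. Setting g'(x) = 0 gives x ∈ {-4, -2}.
Second-derivative test with g''(x) = 8x + 24: g''(-4) = -8 < 0 ⇒ local maximum; g''(-2) = 8 > 0 ⇒ local minimum.
So the local maximum value is g(-4) = -79/3.

-4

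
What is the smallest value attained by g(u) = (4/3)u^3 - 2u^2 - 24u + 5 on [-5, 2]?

The derivative is 4u^2 - 4u - 24, whose only zero in [-5, 2] is u = -2.
Evaluating at the critical points and endpoints: g(-5) = -275/3, g(-2) = 103/3, g(2) = -121/3.
So the minimum is g(-5) = -275/3.

-275/3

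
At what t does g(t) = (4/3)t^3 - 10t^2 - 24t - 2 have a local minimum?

g'(t) = 4t^2 - 20t - 24. Setting g'(t) = 0 gives t ∈ {-1, 6}.
g''(t) = 8t - 20. g''(-1) = -28 < 0 ⇒ local maximum; g''(6) = 28 > 0 ⇒ local minimum.
So the local minimum value is g(6) = -218.

6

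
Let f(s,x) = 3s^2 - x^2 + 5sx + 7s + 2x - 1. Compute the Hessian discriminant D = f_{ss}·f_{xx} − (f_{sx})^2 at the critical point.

-37

∂f/∂s = 6s + 5x + 7 = 0 and ∂f/∂x = 5s - 2x + 2 = 0, so (s, x) = (-24/37, -23/37).
The Hessian has f_{ss} = 6, f_{xx} = -2, f_{sx} = 5, giving D = -37 < 0, so the point is a saddle point.
D = (6)·(-2) − (5)^2 = -37.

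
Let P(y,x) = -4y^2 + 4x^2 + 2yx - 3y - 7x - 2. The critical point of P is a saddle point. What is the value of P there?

-169/34

∂P/∂y = -8y + 2x - 3 = 0 and ∂P/∂x = 2y + 8x - 7 = 0, so (y, x) = (-5/34, 31/34).
The Hessian has P_{yy} = -8, P_{xx} = 8, P_{yx} = 2, giving D = -68 < 0, so the point is a saddle point.
P(-5/34, 31/34) = -169/34.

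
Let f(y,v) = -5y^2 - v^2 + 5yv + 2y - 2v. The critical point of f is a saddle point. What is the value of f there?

-4/5

∂f/∂y = -10y + 5v + 2 = 0 and ∂f/∂v = 5y - 2v - 2 = 0, so (y, v) = (6/5, 2).
The Hessian has f_{yy} = -10, f_{vv} = -2, f_{yv} = 5, giving D = -5 < 0, so the point is a saddle point.
f(6/5, 2) = -4/5.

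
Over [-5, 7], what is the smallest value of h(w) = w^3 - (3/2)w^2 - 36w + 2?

The derivative is 3w^2 - 3w - 36, which vanishes at w = -3 and w = 4.
Candidates: h(-5) = 39/2, h(-3) = 139/2, h(4) = -102, h(7) = 39/2.
So the minimum is h(4) = -102.

-102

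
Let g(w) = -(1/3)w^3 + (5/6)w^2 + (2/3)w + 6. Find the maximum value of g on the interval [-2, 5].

32/3

g'(w) = -w^2 + (5/3)w + 2/3, which vanishes at w = -1/3 and w = 2.
Compare values at every candidate in [-2, 5]: g(-2) = 32/3,  g(-1/3) = 953/162,  g(2) = 8,  g(5) = -23/2.
The maximum over the interval is 32/3, attained at w = -2.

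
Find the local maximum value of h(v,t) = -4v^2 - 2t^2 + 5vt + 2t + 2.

∂h/∂v = -8v + 5t = 0 and ∂h/∂t = 5v - 4t + 2 = 0, so (v, t) = (10/7, 16/7).
The Hessian has h_{vv} = -8, h_{tt} = -4, h_{vt} = 5, giving D = 7 > 0 with h_{vv} < 0, so the point is a local maximum.
h(10/7, 16/7) = 30/7.

30/7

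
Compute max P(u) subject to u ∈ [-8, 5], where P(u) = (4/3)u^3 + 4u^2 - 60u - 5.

685/3

The derivative is 4u^2 + 8u - 60, which vanishes at u = -5 and u = 3.
Compare values at every candidate in [-8, 5]: P(-8) = 145/3, P(-5) = 685/3, P(3) = -113, P(5) = -115/3.
So the maximum is P(-5) = 685/3.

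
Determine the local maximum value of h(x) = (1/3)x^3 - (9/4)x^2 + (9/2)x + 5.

125/16

Critical points: h'(x) = x^2 - (9/2)x + 9/2 vanishes at x = 3/2, 3.
h''(x) = 2x - 9/2. h''(3/2) = -3/2 < 0 ⇒ local maximum; h''(3) = 3/2 > 0 ⇒ local minimum.
The local maximum is h(3/2) = 125/16.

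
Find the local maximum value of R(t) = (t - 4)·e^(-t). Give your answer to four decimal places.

0.0067

Differentiating with the product rule gives R'(t) = (-t + 5)·e^(-t). Since e^(-t) > 0, the only critical point is t = 5.
R''(5) has the same sign as -1 < 0, so this is a local maximum.
R(5) = (1)·e^(-5) ≈ 0.0067.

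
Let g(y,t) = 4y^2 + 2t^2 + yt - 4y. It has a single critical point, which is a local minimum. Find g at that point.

-32/31

∂g/∂y = 8y + t - 4 = 0 and ∂g/∂t = y + 4t = 0, so (y, t) = (16/31, -4/31).
The Hessian has g_{yy} = 8, g_{tt} = 4, g_{yt} = 1, giving D = 31 > 0 with g_{yy} > 0, so the point is a local minimum.
g(16/31, -4/31) = -32/31.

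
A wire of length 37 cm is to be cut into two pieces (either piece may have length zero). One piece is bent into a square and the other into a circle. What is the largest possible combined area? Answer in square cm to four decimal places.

108.9416

Let x be the length used for the square. Square side x/4; circle radius (37−x)/(2π).
A(x) = (x/4)² + π·((37−x)/(2π))² = x²/16 + (37−x)²/(4π) for 0 ≤ x ≤ 37. A'(x) = x/8 − (37−x)/(2π) = 0 gives x = 4·37/(π+4) ≈ 20.7237.
A'' > 0, so the interior critical point is a minimum; the maximum is at an endpoint. A(0) = 108.9416 and A(37) = 85.5625, so the largest area is 108.9416.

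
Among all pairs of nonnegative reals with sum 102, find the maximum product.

2601

With x + y = 102, the product is P(x) = x(102 − x).
P'(x) = 102 − 2x = 0 gives x = 51; P'' = −2 < 0, so this is the maximum.
P = 51·51 = 2601.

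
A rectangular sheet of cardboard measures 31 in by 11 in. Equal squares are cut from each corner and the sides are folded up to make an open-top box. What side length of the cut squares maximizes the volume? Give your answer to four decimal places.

With cut size x, the volume is V(x) = x(31 − 2x)(11 − 2x) for 0 < x < 5.5.
V'(x) = 12x^2 − 168x + 341. Setting V'(x) = 0 gives x ≈ 2.4631 (the root in (0, 5.5)).
V''(x) = 24x − 168 is negative there, so this is the maximum; V ≈ 390.0739.

2.4631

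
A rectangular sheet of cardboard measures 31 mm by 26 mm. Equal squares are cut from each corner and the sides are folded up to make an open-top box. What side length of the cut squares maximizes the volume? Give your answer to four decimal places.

With cut size x, the volume is V(x) = x(31 − 2x)(26 − 2x) for 0 < x < 13.
V'(x) = 12x^2 − 228x + 806. Setting V'(x) = 0 gives x ≈ 4.6955 (the root in (0, 13)).
V''(x) = 24x − 228 is negative there, so this is the maximum; V ≈ 1685.2332.

4.6955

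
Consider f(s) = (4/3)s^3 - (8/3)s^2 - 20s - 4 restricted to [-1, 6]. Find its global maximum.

f'(s) = 4s^2 - (16/3)s - 20, whose only zero in [-1, 6] is s = 3.
Candidates: f(-1) = 12,  f(3) = -52,  f(6) = 68.
The maximum over the interval is 68, attained at s = 6.

68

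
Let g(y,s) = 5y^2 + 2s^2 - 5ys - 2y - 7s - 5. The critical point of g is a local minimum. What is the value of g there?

∂g/∂y = 10y - 5s - 2 = 0 and ∂g/∂s = -5y + 4s - 7 = 0, so (y, s) = (43/15, 16/3).
The Hessian has g_{yy} = 10, g_{ss} = 4, g_{ys} = -5, giving D = 15 > 0 with g_{yy} > 0, so the point is a local minimum.
g(43/15, 16/3) = -398/15.

-398/15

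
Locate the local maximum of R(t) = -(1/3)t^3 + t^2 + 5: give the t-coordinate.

2

R'(t) = -t^2 + 2t = 0 at t = 0, 2.
Second-derivative test with R''(t) = -2t + 2: R''(0) = 2 > 0 ⇒ local minimum; R''(2) = -2 < 0 ⇒ local maximum.
So the local maximum value is R(2) = 19/3.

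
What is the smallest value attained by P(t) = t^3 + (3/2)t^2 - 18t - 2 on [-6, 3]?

-56

Differentiating, P'(t) = 3t^2 + 3t - 18; which vanishes at t = -3 and t = 2.
Evaluating at the critical points and endpoints: P(-6) = -56, P(-3) = 77/2, P(2) = -24, P(3) = -31/2.
The minimum over the interval is -56, attained at t = -6.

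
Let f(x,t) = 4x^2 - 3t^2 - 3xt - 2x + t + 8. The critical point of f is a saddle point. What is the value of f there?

442/57

∂f/∂x = 8x - 3t - 2 = 0 and ∂f/∂t = -3x - 6t + 1 = 0, so (x, t) = (5/19, 2/57).
The Hessian has f_{xx} = 8, f_{tt} = -6, f_{xt} = -3, giving D = -57 < 0, so the point is a saddle point.
f(5/19, 2/57) = 442/57.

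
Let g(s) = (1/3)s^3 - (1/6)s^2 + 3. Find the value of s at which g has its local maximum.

Critical points: g'(s) = s^2 - (1/3)s vanishes at s = 0, 1/3.
g''(s) = 2s - 1/3. g''(0) = -1/3 < 0 ⇒ local maximum; g''(1/3) = 1/3 > 0 ⇒ local minimum.
The local maximum is g(0) = 3.

0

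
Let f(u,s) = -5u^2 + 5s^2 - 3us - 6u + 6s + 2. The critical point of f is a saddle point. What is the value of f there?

∂f/∂u = -10u - 3s - 6 = 0 and ∂f/∂s = -3u + 10s + 6 = 0, so (u, s) = (-42/109, -78/109).
The Hessian has f_{uu} = -10, f_{ss} = 10, f_{us} = -3, giving D = -109 < 0, so the point is a saddle point.
f(-42/109, -78/109) = 110/109.

110/109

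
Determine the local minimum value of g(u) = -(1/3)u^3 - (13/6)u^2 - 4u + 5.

13/2

Critical points: g'(u) = -u^2 - (13/3)u - 4 vanishes at u = -3, -4/3.
Second-derivative test with g''(u) = -2u - 13/3: g''(-3) = 5/3 > 0 ⇒ local minimum; g''(-4/3) = -5/3 < 0 ⇒ local maximum.
Thus g has its local minimum at u = -3, with value 13/2.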